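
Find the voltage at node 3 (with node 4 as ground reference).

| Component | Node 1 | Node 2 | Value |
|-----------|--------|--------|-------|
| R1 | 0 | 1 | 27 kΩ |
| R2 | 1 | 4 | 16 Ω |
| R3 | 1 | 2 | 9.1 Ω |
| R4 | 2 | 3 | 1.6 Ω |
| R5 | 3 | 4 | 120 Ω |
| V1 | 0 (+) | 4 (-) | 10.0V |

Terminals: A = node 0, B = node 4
Nodal analysis, taking node 4 as the 0 V reference.
Source V1 fixes V_0 = 10 V.
KCL at each unknown node (sum of currents leaving = 0; resistances in Ω):
  Node 1: (V_1 - 10)/27000 + (V_1 - 0)/16 + (V_1 - V_2)/9.1 = 0
  Node 2: (V_2 - V_1)/9.1 + (V_2 - V_3)/1.6 = 0
  Node 3: (V_3 - V_2)/1.6 + (V_3 - 0)/120 = 0
Collecting terms (coefficients in siemens):
  0.1724·V_1 - 0.1099·V_2 = 0.0003704
  0.7349·V_2 - 0.1099·V_1 - 0.625·V_3 = 0
  0.6333·V_3 - 0.625·V_2 = 0
Solving these 3 simultaneous equations (Gaussian elimination) gives:
  V_1 = 0.005277 V, V_2 = 0.004909 V, V_3 = 0.004845 V
The requested potential is V_3 = 0.004845 V.

Final answer: V_3 = 0.004845 V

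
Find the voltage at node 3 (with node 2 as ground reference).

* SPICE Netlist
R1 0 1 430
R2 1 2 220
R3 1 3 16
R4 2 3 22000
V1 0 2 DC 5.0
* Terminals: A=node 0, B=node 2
Nodal analysis, taking node 2 as the 0 V reference.
Source V1 fixes V_0 = 5 V.
KCL at each unknown node (sum of currents leaving = 0; resistances in Ω):
  Node 1: (V_1 - 5)/430 + (V_1 - 0)/220 + (V_1 - V_3)/16 = 0
  Node 3: (V_3 - V_1)/16 + (V_3 - 0)/22000 = 0
Collecting terms (coefficients in siemens):
  0.06937·V_1 - 0.0625·V_3 = 0.01163
  0.06255·V_3 - 0.0625·V_1 = 0
Determinant D = (0.06937)(0.06255) - (-0.0625)(-0.0625) = 0.0004326
V_1 = [(0.01163)(0.06255) - (-0.0625)(0)]/D = 1.681 V
V_3 = [(0.06937)(0) - (0.01163)(-0.0625)]/D = 1.68 V
The requested potential is V_3 = 1.68 V.

Final answer: V_3 = 1.68 V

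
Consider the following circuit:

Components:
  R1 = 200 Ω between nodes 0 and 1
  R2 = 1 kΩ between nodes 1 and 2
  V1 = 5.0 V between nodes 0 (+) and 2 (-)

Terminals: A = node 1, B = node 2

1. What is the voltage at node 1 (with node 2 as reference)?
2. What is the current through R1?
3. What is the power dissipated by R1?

Nodal analysis, taking node 2 as the 0 V reference.
Source V1 fixes V_0 = 5 V.
KCL at each unknown node (sum of currents leaving = 0; resistances in Ω):
  Node 1: (V_1 - 5)/200 + (V_1 - 0)/1000 = 0
Collecting terms: 0.006 × V_1 = 0.025  =>  V_1 = 4.167 V
Part 1:
  Read off the nodal solution: V_1 = 4.167 V
Part 2:
  I_R1 = (V_0 - V_1)/R1 = (5 - 4.167)/200 = 0.004167 A
  Magnitude: I_R1 = 0.004167 A
Part 3:
  I_R1 = (V_0 - V_1)/R1 = (5 - 4.167)/200 = 0.004167 A
  P_R1 = I_R1² × R1 = (0.004167)² × 200 = 0.003472 W

Final answers:
1. V_1 = 4.167 V
2. I_R1 = 0.004167 A
3. P_R1 = 0.003472 W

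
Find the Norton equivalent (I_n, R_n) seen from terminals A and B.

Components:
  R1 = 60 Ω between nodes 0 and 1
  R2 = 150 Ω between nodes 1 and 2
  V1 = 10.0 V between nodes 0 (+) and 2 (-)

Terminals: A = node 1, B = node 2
Find the Thévenin equivalent first; then I_n = V_th/R_th and R_n = R_th.
Step 1 — V_th is the open-circuit voltage V_A - V_B (nothing connected across the terminals).
Nodal analysis, taking node 2 as the 0 V reference.
Source V1 fixes V_0 = 10 V.
KCL at each unknown node (sum of currents leaving = 0; resistances in Ω):
  Node 1: (V_1 - 10)/60 + (V_1 - 0)/150 = 0
Collecting terms: 0.02333 × V_1 = 0.1667  =>  V_1 = 7.143 V
V_th = V_1 - V_2 = 7.143 - 0 = 7.143 V
Step 2 — R_th: zero the source — replace V1 by a short circuit (node 2 merges into node 0) — and find the resistance seen between A (node 1) and B (node 0).
Reduce the network between node 1 (A) and node 0 (B) by series/parallel combination:
  Rp1 = R1 ‖ R2 (parallel, both between nodes 0 and 1) = 1/(1/60 + 1/150) = 42.86 Ω
R_th = 42.86 Ω
I_n = V_th/R_th = 7.143/42.86 = 0.1667 A, and R_n = R_th = 42.86 Ω

Final answer: I_n = 0.1667 A, R_n = 42.86 Ω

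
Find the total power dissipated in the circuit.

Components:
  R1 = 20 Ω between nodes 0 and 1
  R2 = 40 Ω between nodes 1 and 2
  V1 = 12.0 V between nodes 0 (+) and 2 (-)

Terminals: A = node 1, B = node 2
Nodal analysis, taking node 2 as the 0 V reference.
Source V1 fixes V_0 = 12 V.
KCL at each unknown node (sum of currents leaving = 0; resistances in Ω):
  Node 1: (V_1 - 12)/20 + (V_1 - 0)/40 = 0
Collecting terms: 0.075 × V_1 = 0.6  =>  V_1 = 8 V
Power in each resistor, P = (ΔV)²/R:
  P_R1 = (12 - 8)²/20 = 0.8 W
  P_R2 = (8 - 0)²/40 = 1.6 W
P_total = P_R1 + P_R2 = 2.4 W

Final answer: 2.4 W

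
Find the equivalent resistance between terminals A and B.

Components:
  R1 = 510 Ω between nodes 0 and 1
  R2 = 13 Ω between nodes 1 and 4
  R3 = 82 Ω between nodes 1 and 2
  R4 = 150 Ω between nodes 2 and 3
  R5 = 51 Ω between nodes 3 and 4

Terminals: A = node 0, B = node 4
Reduce the network between node 0 (A) and node 4 (B) by series/parallel combination:
  Rs1 = R3 + R4 (series, joined only at node 2) = 82 + 150 = 232 Ω
  Rs2 = R5 + Rs1 (series, joined only at node 3) = 51 + 232 = 283 Ω
  Rp1 = R2 ‖ Rs2 (parallel, both between nodes 1 and 4) = 1/(1/13 + 1/283) = 12.43 Ω
  Rs3 = R1 + Rp1 (series, joined only at node 1) = 510 + 12.43 = 522.4 Ω
R_eq = 522.4 Ω

Final answer: 522.4 Ω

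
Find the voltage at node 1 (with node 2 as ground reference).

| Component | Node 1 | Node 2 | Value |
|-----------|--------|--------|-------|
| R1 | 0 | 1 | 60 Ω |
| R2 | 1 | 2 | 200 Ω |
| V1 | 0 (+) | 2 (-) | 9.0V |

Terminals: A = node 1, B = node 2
Nodal analysis, taking node 2 as the 0 V reference.
Source V1 fixes V_0 = 9 V.
KCL at each unknown node (sum of currents leaving = 0; resistances in Ω):
  Node 1: (V_1 - 9)/60 + (V_1 - 0)/200 = 0
Collecting terms: 0.02167 × V_1 = 0.15  =>  V_1 = 6.923 V
The requested potential is V_1 = 6.923 V.

Final answer: V_1 = 6.923 V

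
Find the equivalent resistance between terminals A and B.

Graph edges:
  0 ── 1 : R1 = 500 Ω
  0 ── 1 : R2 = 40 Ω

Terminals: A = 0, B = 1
Reduce the network between node 0 (A) and node 1 (B) by series/parallel combination:
  Rp1 = R1 ‖ R2 (parallel, both between nodes 0 and 1) = 1/(1/500 + 1/40) = 37.04 Ω
R_eq = 37.04 Ω

Final answer: 37.04 Ω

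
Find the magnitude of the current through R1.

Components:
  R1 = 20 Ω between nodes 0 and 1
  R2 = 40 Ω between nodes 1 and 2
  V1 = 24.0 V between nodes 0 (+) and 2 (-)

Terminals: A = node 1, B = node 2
Nodal analysis, taking node 2 as the 0 V reference.
Source V1 fixes V_0 = 24 V.
KCL at each unknown node (sum of currents leaving = 0; resistances in Ω):
  Node 1: (V_1 - 24)/20 + (V_1 - 0)/40 = 0
Collecting terms: 0.075 × V_1 = 1.2  =>  V_1 = 16 V
I_R1 = (V_0 - V_1)/R1 = (24 - 16)/20 = 0.4 A
|I_R1| = 0.4 A

Final answer: |I_R1| = 0.4 A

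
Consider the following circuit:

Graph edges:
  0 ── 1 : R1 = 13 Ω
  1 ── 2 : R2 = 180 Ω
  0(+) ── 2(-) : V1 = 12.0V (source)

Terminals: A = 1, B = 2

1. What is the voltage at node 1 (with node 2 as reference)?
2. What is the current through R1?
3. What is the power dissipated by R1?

Nodal analysis, taking node 2 as the 0 V reference.
Source V1 fixes V_0 = 12 V.
KCL at each unknown node (sum of currents leaving = 0; resistances in Ω):
  Node 1: (V_1 - 12)/13 + (V_1 - 0)/180 = 0
Collecting terms: 0.08248 × V_1 = 0.9231  =>  V_1 = 11.19 V
Part 1:
  Read off the nodal solution: V_1 = 11.19 V
Part 2:
  I_R1 = (V_0 - V_1)/R1 = (12 - 11.19)/13 = 0.06218 A
  Magnitude: I_R1 = 0.06218 A
Part 3:
  I_R1 = (V_0 - V_1)/R1 = (12 - 11.19)/13 = 0.06218 A
  P_R1 = I_R1² × R1 = (0.06218)² × 13 = 0.05026 W

Final answers:
1. V_1 = 11.19 V
2. I_R1 = 0.06218 A
3. P_R1 = 0.05026 W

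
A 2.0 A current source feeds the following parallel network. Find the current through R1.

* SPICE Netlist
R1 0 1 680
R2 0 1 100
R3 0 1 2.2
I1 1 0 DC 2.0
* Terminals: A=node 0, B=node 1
All resistors sit directly between nodes 0 and 1, so they are in parallel and share one voltage V; the full source current 2 A splits among them.
1/R_par = 1/680 + 1/100 + 1/2.2 = 0.466 S  =>  R_par = 2.146 Ω
V = I × R_par = 2 × 2.146 = 4.292 V
I_R1 = V/R1 = 4.292/680 = 0.006311 A

Final answer: 0.006311 A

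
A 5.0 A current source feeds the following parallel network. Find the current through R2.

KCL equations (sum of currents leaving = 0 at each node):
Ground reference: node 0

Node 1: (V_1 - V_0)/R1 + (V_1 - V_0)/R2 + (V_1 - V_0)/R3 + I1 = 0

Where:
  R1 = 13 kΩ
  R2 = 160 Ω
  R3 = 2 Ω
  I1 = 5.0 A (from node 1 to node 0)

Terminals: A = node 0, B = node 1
All resistors sit directly between nodes 0 and 1, so they are in parallel and share one voltage V; the full source current 5 A splits among them.
1/R_par = 1/13000 + 1/160 + 1/2 = 0.5063 S  =>  R_par = 1.975 Ω
V = I × R_par = 5 × 1.975 = 9.875 V
I_R2 = V/R2 = 9.875/160 = 0.06172 A

Final answer: 0.06172 A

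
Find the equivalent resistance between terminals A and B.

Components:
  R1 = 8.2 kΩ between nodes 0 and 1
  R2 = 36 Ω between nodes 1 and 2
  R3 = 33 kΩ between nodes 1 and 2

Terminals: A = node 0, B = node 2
Reduce the network between node 0 (A) and node 2 (B) by series/parallel combination:
  Rp1 = R2 ‖ R3 (parallel, both between nodes 1 and 2) = 1/(1/36 + 1/33000) = 35.96 Ω
  Rs1 = R1 + Rp1 (series, joined only at node 1) = 8200 + 35.96 = 8236 Ω
R_eq = 8.236 kΩ

Final answer: 8.236 kΩ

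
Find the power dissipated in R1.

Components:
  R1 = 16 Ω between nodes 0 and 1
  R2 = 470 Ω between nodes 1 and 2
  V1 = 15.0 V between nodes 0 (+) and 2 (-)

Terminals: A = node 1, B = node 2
Nodal analysis, taking node 2 as the 0 V reference.
Source V1 fixes V_0 = 15 V.
KCL at each unknown node (sum of currents leaving = 0; resistances in Ω):
  Node 1: (V_1 - 15)/16 + (V_1 - 0)/470 = 0
Collecting terms: 0.06463 × V_1 = 0.9375  =>  V_1 = 14.51 V
I_R1 = (V_0 - V_1)/R1 = (15 - 14.51)/16 = 0.03086 A
P_R1 = I_R1² × R1 = (0.03086)² × 16 = 0.01524 W

Final answer: 0.01524 W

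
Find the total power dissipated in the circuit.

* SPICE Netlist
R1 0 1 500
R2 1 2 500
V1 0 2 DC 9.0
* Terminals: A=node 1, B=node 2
Nodal analysis, taking node 2 as the 0 V reference.
Source V1 fixes V_0 = 9 V.
KCL at each unknown node (sum of currents leaving = 0; resistances in Ω):
  Node 1: (V_1 - 9)/500 + (V_1 - 0)/500 = 0
Collecting terms: 0.004 × V_1 = 0.018  =>  V_1 = 4.5 V
Power in each resistor, P = (ΔV)²/R:
  P_R1 = (9 - 4.5)²/500 = 0.0405 W
  P_R2 = (4.5 - 0)²/500 = 0.0405 W
P_total = P_R1 + P_R2 = 0.081 W

Final answer: 0.081 W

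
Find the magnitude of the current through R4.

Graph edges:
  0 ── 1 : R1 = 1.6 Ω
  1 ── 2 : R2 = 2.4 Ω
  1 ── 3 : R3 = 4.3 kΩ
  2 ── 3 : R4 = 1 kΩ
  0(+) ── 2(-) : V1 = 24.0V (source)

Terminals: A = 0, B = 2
Nodal analysis, taking node 2 as the 0 V reference.
Source V1 fixes V_0 = 24 V.
KCL at each unknown node (sum of currents leaving = 0; resistances in Ω):
  Node 1: (V_1 - 24)/1.6 + (V_1 - 0)/2.4 + (V_1 - V_3)/4300 = 0
  Node 3: (V_3 - V_1)/4300 + (V_3 - 0)/1000 = 0
Collecting terms (coefficients in siemens):
  1.042·V_1 - 0.0002326·V_3 = 15
  0.001233·V_3 - 0.0002326·V_1 = 0
Determinant D = (1.042)(0.001233) - (-0.0002326)(-0.0002326) = 0.001284
V_1 = [(15)(0.001233) - (-0.0002326)(0)]/D = 14.4 V
V_3 = [(1.042)(0) - (15)(-0.0002326)]/D = 2.716 V
I_R4 = (V_2 - V_3)/R4 = (0 - 2.716)/1000 = -0.002716 A
|I_R4| = 0.002716 A

Final answer: |I_R4| = 0.002716 A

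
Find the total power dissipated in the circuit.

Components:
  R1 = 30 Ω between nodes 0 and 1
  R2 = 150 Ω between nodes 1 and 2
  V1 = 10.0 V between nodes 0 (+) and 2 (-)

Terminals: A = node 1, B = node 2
Nodal analysis, taking node 2 as the 0 V reference.
Source V1 fixes V_0 = 10 V.
KCL at each unknown node (sum of currents leaving = 0; resistances in Ω):
  Node 1: (V_1 - 10)/30 + (V_1 - 0)/150 = 0
Collecting terms: 0.04 × V_1 = 0.3333  =>  V_1 = 8.333 V
Power in each resistor, P = (ΔV)²/R:
  P_R1 = (10 - 8.333)²/30 = 0.09259 W
  P_R2 = (8.333 - 0)²/150 = 0.463 W
P_total = P_R1 + P_R2 = 0.5556 W

Final answer: 0.5556 W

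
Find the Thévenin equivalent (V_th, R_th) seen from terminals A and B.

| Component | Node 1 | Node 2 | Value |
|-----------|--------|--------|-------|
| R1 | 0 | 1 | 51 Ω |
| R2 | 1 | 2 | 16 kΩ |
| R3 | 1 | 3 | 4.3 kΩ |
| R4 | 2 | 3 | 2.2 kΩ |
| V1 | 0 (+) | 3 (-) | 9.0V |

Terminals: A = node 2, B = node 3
Step 1 — V_th is the open-circuit voltage V_A - V_B (nothing connected across the terminals).
Nodal analysis, taking node 3 as the 0 V reference.
Source V1 fixes V_0 = 9 V.
KCL at each unknown node (sum of currents leaving = 0; resistances in Ω):
  Node 1: (V_1 - 9)/51 + (V_1 - V_2)/16000 + (V_1 - 0)/4300 = 0
  Node 2: (V_2 - V_1)/16000 + (V_2 - 0)/2200 = 0
Collecting terms (coefficients in siemens):
  0.0199·V_1 - 0.0000625·V_2 = 0.1765
  0.000517·V_2 - 0.0000625·V_1 = 0
Determinant D = (0.0199)(0.000517) - (-0.0000625)(-0.0000625) = 0.00001029
V_1 = [(0.1765)(0.000517) - (-0.0000625)(0)]/D = 8.87 V
V_2 = [(0.0199)(0) - (0.1765)(-0.0000625)]/D = 1.072 V
V_th = V_2 - V_3 = 1.072 - 0 = 1.072 V
Step 2 — R_th: zero the source — replace V1 by a short circuit (node 3 merges into node 0) — and find the resistance seen between A (node 2) and B (node 0).
Reduce the network between node 2 (A) and node 0 (B) by series/parallel combination:
  Rp1 = R1 ‖ R3 (parallel, both between nodes 0 and 1) = 1/(1/51 + 1/4300) = 50.4 Ω
  Rs1 = R2 + Rp1 (series, joined only at node 1) = 16000 + 50.4 = 16050 Ω
  Rp2 = R4 ‖ Rs1 (parallel, both between nodes 0 and 2) = 1/(1/2200 + 1/16050) = 1935 Ω
R_th = 1.935 kΩ

Final answer: V_th = 1.072 V, R_th = 1.935 kΩ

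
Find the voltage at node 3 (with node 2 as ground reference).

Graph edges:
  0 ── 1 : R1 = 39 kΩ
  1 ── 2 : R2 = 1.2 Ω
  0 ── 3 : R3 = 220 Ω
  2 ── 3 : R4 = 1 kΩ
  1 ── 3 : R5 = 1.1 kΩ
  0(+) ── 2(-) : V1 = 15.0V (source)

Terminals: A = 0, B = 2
Nodal analysis, taking node 2 as the 0 V reference.
Source V1 fixes V_0 = 15 V.
KCL at each unknown node (sum of currents leaving = 0; resistances in Ω):
  Node 1: (V_1 - 15)/39000 + (V_1 - 0)/1.2 + (V_1 - V_3)/1100 = 0
  Node 3: (V_3 - 15)/220 + (V_3 - 0)/1000 + (V_3 - V_1)/1100 = 0
Collecting terms (coefficients in siemens):
  0.8343·V_1 - 0.0009091·V_3 = 0.0003846
  0.006455·V_3 - 0.0009091·V_1 = 0.06818
Determinant D = (0.8343)(0.006455) - (-0.0009091)(-0.0009091) = 0.005384
V_1 = [(0.0003846)(0.006455) - (-0.0009091)(0.06818)]/D = 0.01197 V
V_3 = [(0.8343)(0.06818) - (0.0003846)(-0.0009091)]/D = 10.57 V
The requested potential is V_3 = 10.57 V.

Final answer: V_3 = 10.57 V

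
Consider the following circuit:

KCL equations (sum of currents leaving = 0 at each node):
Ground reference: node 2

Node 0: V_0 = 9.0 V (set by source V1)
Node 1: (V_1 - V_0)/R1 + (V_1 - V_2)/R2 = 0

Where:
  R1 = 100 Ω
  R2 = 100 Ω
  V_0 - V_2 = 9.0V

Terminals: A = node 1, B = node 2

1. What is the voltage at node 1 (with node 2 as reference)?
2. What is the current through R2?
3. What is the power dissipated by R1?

Nodal analysis, taking node 2 as the 0 V reference.
Source V1 fixes V_0 = 9 V.
KCL at each unknown node (sum of currents leaving = 0; resistances in Ω):
  Node 1: (V_1 - 9)/100 + (V_1 - 0)/100 = 0
Collecting terms: 0.02 × V_1 = 0.09  =>  V_1 = 4.5 V
Part 1:
  Read off the nodal solution: V_1 = 4.5 V
Part 2:
  I_R2 = (V_1 - V_2)/R2 = (4.5 - 0)/100 = 0.045 A
  Magnitude: I_R2 = 0.045 A
Part 3:
  I_R1 = (V_0 - V_1)/R1 = (9 - 4.5)/100 = 0.045 A
  P_R1 = I_R1² × R1 = (0.045)² × 100 = 0.2025 W

Final answers:
1. V_1 = 4.5 V
2. I_R2 = 0.045 A
3. P_R1 = 0.2025 W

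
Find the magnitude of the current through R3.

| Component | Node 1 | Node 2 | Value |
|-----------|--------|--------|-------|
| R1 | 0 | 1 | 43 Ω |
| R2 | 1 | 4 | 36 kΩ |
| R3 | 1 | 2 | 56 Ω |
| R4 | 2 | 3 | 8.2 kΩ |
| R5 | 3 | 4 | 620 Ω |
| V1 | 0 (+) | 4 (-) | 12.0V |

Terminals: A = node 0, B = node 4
Nodal analysis, taking node 4 as the 0 V reference.
Source V1 fixes V_0 = 12 V.
KCL at each unknown node (sum of currents leaving = 0; resistances in Ω):
  Node 1: (V_1 - 12)/43 + (V_1 - 0)/36000 + (V_1 - V_2)/56 = 0
  Node 2: (V_2 - V_1)/56 + (V_2 - V_3)/8200 = 0
  Node 3: (V_3 - V_2)/8200 + (V_3 - 0)/620 = 0
Collecting terms (coefficients in siemens):
  0.04114·V_1 - 0.01786·V_2 = 0.2791
  0.01798·V_2 - 0.01786·V_1 - 0.000122·V_3 = 0
  0.001735·V_3 - 0.000122·V_2 = 0
Solving these 3 simultaneous equations (Gaussian elimination) gives:
  V_1 = 11.93 V, V_2 = 11.85 V, V_3 = 0.8332 V
I_R3 = (V_1 - V_2)/R3 = (11.93 - 11.85)/56 = 0.001344 A
|I_R3| = 0.001344 A

Final answer: |I_R3| = 0.001344 A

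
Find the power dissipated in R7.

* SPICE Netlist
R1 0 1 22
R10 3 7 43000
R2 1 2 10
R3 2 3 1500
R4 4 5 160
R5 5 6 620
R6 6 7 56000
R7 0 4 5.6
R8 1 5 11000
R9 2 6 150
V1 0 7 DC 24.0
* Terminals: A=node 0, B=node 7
Nodal analysis, taking node 7 as the 0 V reference.
Source V1 fixes V_0 = 24 V.
KCL at each unknown node (sum of currents leaving = 0; resistances in Ω):
  Node 1: (V_1 - 24)/22 + (V_1 - V_2)/10 + (V_1 - V_5)/11000 = 0
  Node 2: (V_2 - V_1)/10 + (V_2 - V_3)/1500 + (V_2 - V_6)/150 = 0
  Node 3: (V_3 - V_2)/1500 + (V_3 - 0)/43000 = 0
  Node 4: (V_4 - V_5)/160 + (V_4 - 24)/5.6 = 0
  Node 5: (V_5 - V_4)/160 + (V_5 - V_6)/620 + (V_5 - V_1)/11000 = 0
  Node 6: (V_6 - V_5)/620 + (V_6 - 0)/56000 + (V_6 - V_2)/150 = 0
Collecting terms (coefficients in siemens):
  0.1455·V_1 - 0.1·V_2 - 0.00009091·V_5 = 1.091
  0.1073·V_2 - 0.1·V_1 - 0.0006667·V_3 - 0.006667·V_6 = 0
  0.0006899·V_3 - 0.0006667·V_2 = 0
  0.1848·V_4 - 0.00625·V_5 = 4.286
  0.007954·V_5 - 0.00009091·V_1 - 0.00625·V_4 - 0.001613·V_6 = 0
  0.008297·V_6 - 0.006667·V_2 - 0.001613·V_5 = 0
Solving these 6 simultaneous equations (Gaussian elimination) gives:
  V_1 = 23.98 V, V_2 = 23.97 V, V_3 = 23.16 V, V_4 = 24 V
  V_5 = 23.98 V, V_6 = 23.92 V
I_R7 = (V_0 - V_4)/R7 = (24 - 24)/5.6 = 0.00009837 A
P_R7 = I_R7² × R7 = (0.00009837)² × 5.6 = 0.00000005419 W

Final answer: 5.419e-08 W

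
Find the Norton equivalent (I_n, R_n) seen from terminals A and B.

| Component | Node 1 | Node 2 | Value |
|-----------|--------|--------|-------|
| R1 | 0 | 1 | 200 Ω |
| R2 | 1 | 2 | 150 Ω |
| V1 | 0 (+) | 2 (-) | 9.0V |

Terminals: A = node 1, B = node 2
Find the Thévenin equivalent first; then I_n = V_th/R_th and R_n = R_th.
Step 1 — V_th is the open-circuit voltage V_A - V_B (nothing connected across the terminals).
Nodal analysis, taking node 2 as the 0 V reference.
Source V1 fixes V_0 = 9 V.
KCL at each unknown node (sum of currents leaving = 0; resistances in Ω):
  Node 1: (V_1 - 9)/200 + (V_1 - 0)/150 = 0
Collecting terms: 0.01167 × V_1 = 0.045  =>  V_1 = 3.857 V
V_th = V_1 - V_2 = 3.857 - 0 = 3.857 V
Step 2 — R_th: zero the source — replace V1 by a short circuit (node 2 merges into node 0) — and find the resistance seen between A (node 1) and B (node 0).
Reduce the network between node 1 (A) and node 0 (B) by series/parallel combination:
  Rp1 = R1 ‖ R2 (parallel, both between nodes 0 and 1) = 1/(1/200 + 1/150) = 85.71 Ω
R_th = 85.71 Ω
I_n = V_th/R_th = 3.857/85.71 = 0.045 A, and R_n = R_th = 85.71 Ω

Final answer: I_n = 0.045 A, R_n = 85.71 Ω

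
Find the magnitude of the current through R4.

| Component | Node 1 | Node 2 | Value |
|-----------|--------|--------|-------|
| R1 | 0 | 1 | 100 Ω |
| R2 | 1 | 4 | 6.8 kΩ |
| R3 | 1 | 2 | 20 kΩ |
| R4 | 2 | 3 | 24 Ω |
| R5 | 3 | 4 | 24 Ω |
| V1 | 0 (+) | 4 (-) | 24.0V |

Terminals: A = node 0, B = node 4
Nodal analysis, taking node 4 as the 0 V reference.
Source V1 fixes V_0 = 24 V.
KCL at each unknown node (sum of currents leaving = 0; resistances in Ω):
  Node 1: (V_1 - 24)/100 + (V_1 - 0)/6800 + (V_1 - V_2)/20000 = 0
  Node 2: (V_2 - V_1)/20000 + (V_2 - V_3)/24 = 0
  Node 3: (V_3 - V_2)/24 + (V_3 - 0)/24 = 0
Collecting terms (coefficients in siemens):
  0.0102·V_1 - 0.00005·V_2 = 0.24
  0.04172·V_2 - 0.00005·V_1 - 0.04167·V_3 = 0
  0.08333·V_3 - 0.04167·V_2 = 0
Solving these 3 simultaneous equations (Gaussian elimination) gives:
  V_1 = 23.54 V, V_2 = 0.05635 V, V_3 = 0.02818 V
I_R4 = (V_2 - V_3)/R4 = (0.05635 - 0.02818)/24 = 0.001174 A
|I_R4| = 0.001174 A

Final answer: |I_R4| = 0.001174 A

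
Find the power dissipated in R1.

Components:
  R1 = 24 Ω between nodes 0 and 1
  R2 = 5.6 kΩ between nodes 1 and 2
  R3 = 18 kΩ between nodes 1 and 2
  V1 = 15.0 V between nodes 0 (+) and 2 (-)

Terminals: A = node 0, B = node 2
Nodal analysis, taking node 2 as the 0 V reference.
Source V1 fixes V_0 = 15 V.
KCL at each unknown node (sum of currents leaving = 0; resistances in Ω):
  Node 1: (V_1 - 15)/24 + (V_1 - 0)/5600 + (V_1 - 0)/18000 = 0
Collecting terms: 0.0419 × V_1 = 0.625  =>  V_1 = 14.92 V
I_R1 = (V_0 - V_1)/R1 = (15 - 14.92)/24 = 0.003492 A
P_R1 = I_R1² × R1 = (0.003492)² × 24 = 0.0002927 W

Final answer: 0.0002927 W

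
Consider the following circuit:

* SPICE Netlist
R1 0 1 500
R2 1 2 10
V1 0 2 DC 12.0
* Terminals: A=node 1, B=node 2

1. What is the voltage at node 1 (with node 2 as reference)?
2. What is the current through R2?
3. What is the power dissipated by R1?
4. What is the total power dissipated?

Nodal analysis, taking node 2 as the 0 V reference.
Source V1 fixes V_0 = 12 V.
KCL at each unknown node (sum of currents leaving = 0; resistances in Ω):
  Node 1: (V_1 - 12)/500 + (V_1 - 0)/10 = 0
Collecting terms: 0.102 × V_1 = 0.024  =>  V_1 = 0.2353 V
Part 1:
  Read off the nodal solution: V_1 = 0.2353 V
Part 2:
  I_R2 = (V_1 - V_2)/R2 = (0.2353 - 0)/10 = 0.02353 A
  Magnitude: I_R2 = 0.02353 A
Part 3:
  I_R1 = (V_0 - V_1)/R1 = (12 - 0.2353)/500 = 0.02353 A
  P_R1 = I_R1² × R1 = (0.02353)² × 500 = 0.2768 W
Part 4:
  Power in each resistor, P = (ΔV)²/R:
    P_R1 = (12 - 0.2353)²/500 = 0.2768 W
    P_R2 = (0.2353 - 0)²/10 = 0.005536 W
  P_total = P_R1 + P_R2 = 0.2824 W

Final answers:
1. V_1 = 0.2353 V
2. I_R2 = 0.02353 A
3. P_R1 = 0.2768 W
4. P_total = 0.2824 W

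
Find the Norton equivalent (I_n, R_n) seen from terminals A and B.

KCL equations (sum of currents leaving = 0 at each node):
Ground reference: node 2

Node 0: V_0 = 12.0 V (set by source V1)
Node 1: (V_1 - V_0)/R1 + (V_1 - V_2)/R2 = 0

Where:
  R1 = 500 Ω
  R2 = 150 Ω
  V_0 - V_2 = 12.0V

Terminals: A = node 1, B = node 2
Find the Thévenin equivalent first; then I_n = V_th/R_th and R_n = R_th.
Step 1 — V_th is the open-circuit voltage V_A - V_B (nothing connected across the terminals).
Nodal analysis, taking node 2 as the 0 V reference.
Source V1 fixes V_0 = 12 V.
KCL at each unknown node (sum of currents leaving = 0; resistances in Ω):
  Node 1: (V_1 - 12)/500 + (V_1 - 0)/150 = 0
Collecting terms: 0.008667 × V_1 = 0.024  =>  V_1 = 2.769 V
V_th = V_1 - V_2 = 2.769 - 0 = 2.769 V
Step 2 — R_th: zero the source — replace V1 by a short circuit (node 2 merges into node 0) — and find the resistance seen between A (node 1) and B (node 0).
Reduce the network between node 1 (A) and node 0 (B) by series/parallel combination:
  Rp1 = R1 ‖ R2 (parallel, both between nodes 0 and 1) = 1/(1/500 + 1/150) = 115.4 Ω
R_th = 115.4 Ω
I_n = V_th/R_th = 2.769/115.4 = 0.024 A, and R_n = R_th = 115.4 Ω

Final answer: I_n = 0.024 A, R_n = 115.4 Ω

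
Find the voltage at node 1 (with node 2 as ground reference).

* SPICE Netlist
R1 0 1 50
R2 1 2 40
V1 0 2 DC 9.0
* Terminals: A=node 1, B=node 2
Nodal analysis, taking node 2 as the 0 V reference.
Source V1 fixes V_0 = 9 V.
KCL at each unknown node (sum of currents leaving = 0; resistances in Ω):
  Node 1: (V_1 - 9)/50 + (V_1 - 0)/40 = 0
Collecting terms: 0.045 × V_1 = 0.18  =>  V_1 = 4 V
The requested potential is V_1 = 4 V.

Final answer: V_1 = 4 V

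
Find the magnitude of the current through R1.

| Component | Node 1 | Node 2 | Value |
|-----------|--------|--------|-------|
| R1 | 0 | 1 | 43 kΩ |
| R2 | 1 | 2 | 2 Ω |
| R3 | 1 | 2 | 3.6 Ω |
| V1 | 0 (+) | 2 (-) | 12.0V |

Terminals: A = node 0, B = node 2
Nodal analysis, taking node 2 as the 0 V reference.
Source V1 fixes V_0 = 12 V.
KCL at each unknown node (sum of currents leaving = 0; resistances in Ω):
  Node 1: (V_1 - 12)/43000 + (V_1 - 0)/2 + (V_1 - 0)/3.6 = 0
Collecting terms: 0.7778 × V_1 = 0.0002791  =>  V_1 = 0.0003588 V
I_R1 = (V_0 - V_1)/R1 = (12 - 0.0003588)/43000 = 0.0002791 A
|I_R1| = 0.0002791 A

Final answer: |I_R1| = 0.0002791 A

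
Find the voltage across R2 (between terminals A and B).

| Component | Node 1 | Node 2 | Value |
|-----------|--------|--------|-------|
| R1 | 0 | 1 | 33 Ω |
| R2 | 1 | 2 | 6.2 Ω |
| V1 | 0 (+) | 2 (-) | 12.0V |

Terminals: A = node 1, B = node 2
R1 and R2 are in series across V1 (node 0 → node 1 → node 2), and the output A–B is taken across R2, so this is a voltage divider.
Series current: I = V1/(R1 + R2) = 12/(33 + 6.2) = 12/39.2 = 0.3061 A
V_R2 = I × R2 = V1 × R2/(R1 + R2) = 12 × 6.2/39.2 = 1.898 V

Final answer: 1.898 V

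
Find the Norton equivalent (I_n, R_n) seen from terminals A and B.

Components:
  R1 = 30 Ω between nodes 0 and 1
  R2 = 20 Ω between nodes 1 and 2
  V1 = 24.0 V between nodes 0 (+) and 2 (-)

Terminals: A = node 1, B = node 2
Find the Thévenin equivalent first; then I_n = V_th/R_th and R_n = R_th.
Step 1 — V_th is the open-circuit voltage V_A - V_B (nothing connected across the terminals).
Nodal analysis, taking node 2 as the 0 V reference.
Source V1 fixes V_0 = 24 V.
KCL at each unknown node (sum of currents leaving = 0; resistances in Ω):
  Node 1: (V_1 - 24)/30 + (V_1 - 0)/20 = 0
Collecting terms: 0.08333 × V_1 = 0.8  =>  V_1 = 9.6 V
V_th = V_1 - V_2 = 9.6 - 0 = 9.6 V
Step 2 — R_th: zero the source — replace V1 by a short circuit (node 2 merges into node 0) — and find the resistance seen between A (node 1) and B (node 0).
Reduce the network between node 1 (A) and node 0 (B) by series/parallel combination:
  Rp1 = R1 ‖ R2 (parallel, both between nodes 0 and 1) = 1/(1/30 + 1/20) = 12 Ω
R_th = 12 Ω
I_n = V_th/R_th = 9.6/12 = 0.8 A, and R_n = R_th = 12 Ω

Final answer: I_n = 0.8 A, R_n = 12 Ω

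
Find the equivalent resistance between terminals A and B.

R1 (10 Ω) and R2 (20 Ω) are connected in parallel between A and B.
Reduce the network between node 0 (A) and node 1 (B) by series/parallel combination:
  Rp1 = R1 ‖ R2 (parallel, both between nodes 0 and 1) = 1/(1/10 + 1/20) = 6.667 Ω
R_eq = 6.667 Ω

Final answer: 6.667 Ω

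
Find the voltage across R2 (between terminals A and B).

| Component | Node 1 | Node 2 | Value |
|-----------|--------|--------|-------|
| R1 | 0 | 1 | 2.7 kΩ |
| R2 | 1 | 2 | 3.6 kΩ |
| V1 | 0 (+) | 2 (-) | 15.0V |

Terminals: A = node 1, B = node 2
R1 and R2 are in series across V1 (node 0 → node 1 → node 2), and the output A–B is taken across R2, so this is a voltage divider.
Series current: I = V1/(R1 + R2) = 15/(2700 + 3600) = 15/6300 = 0.002381 A
V_R2 = I × R2 = V1 × R2/(R1 + R2) = 15 × 3600/6300 = 8.571 V

Final answer: 8.571 V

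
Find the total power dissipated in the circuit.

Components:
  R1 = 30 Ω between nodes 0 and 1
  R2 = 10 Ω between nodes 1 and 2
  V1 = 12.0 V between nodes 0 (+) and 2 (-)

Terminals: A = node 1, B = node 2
Nodal analysis, taking node 2 as the 0 V reference.
Source V1 fixes V_0 = 12 V.
KCL at each unknown node (sum of currents leaving = 0; resistances in Ω):
  Node 1: (V_1 - 12)/30 + (V_1 - 0)/10 = 0
Collecting terms: 0.1333 × V_1 = 0.4  =>  V_1 = 3 V
Power in each resistor, P = (ΔV)²/R:
  P_R1 = (12 - 3)²/30 = 2.7 W
  P_R2 = (3 - 0)²/10 = 0.9 W
P_total = P_R1 + P_R2 = 3.6 W

Final answer: 3.6 W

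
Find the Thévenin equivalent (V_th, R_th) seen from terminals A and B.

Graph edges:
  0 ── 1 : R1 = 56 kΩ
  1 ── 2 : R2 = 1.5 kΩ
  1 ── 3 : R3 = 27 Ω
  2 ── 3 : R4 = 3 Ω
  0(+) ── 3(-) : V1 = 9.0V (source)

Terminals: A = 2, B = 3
Step 1 — V_th is the open-circuit voltage V_A - V_B (nothing connected across the terminals).
Nodal analysis, taking node 3 as the 0 V reference.
Source V1 fixes V_0 = 9 V.
KCL at each unknown node (sum of currents leaving = 0; resistances in Ω):
  Node 1: (V_1 - 9)/56000 + (V_1 - V_2)/1500 + (V_1 - 0)/27 = 0
  Node 2: (V_2 - V_1)/1500 + (V_2 - 0)/3 = 0
Collecting terms (coefficients in siemens):
  0.03772·V_1 - 0.0006667·V_2 = 0.0001607
  0.334·V_2 - 0.0006667·V_1 = 0
Determinant D = (0.03772)(0.334) - (-0.0006667)(-0.0006667) = 0.0126
V_1 = [(0.0001607)(0.334) - (-0.0006667)(0)]/D = 0.004261 V
V_2 = [(0.03772)(0) - (0.0001607)(-0.0006667)]/D = 0.000008504 V
V_th = V_2 - V_3 = 0.000008504 - 0 = 0.000008504 V
Step 2 — R_th: zero the source — replace V1 by a short circuit (node 3 merges into node 0) — and find the resistance seen between A (node 2) and B (node 0).
Reduce the network between node 2 (A) and node 0 (B) by series/parallel combination:
  Rp1 = R1 ‖ R3 (parallel, both between nodes 0 and 1) = 1/(1/56000 + 1/27) = 26.99 Ω
  Rs1 = R2 + Rp1 (series, joined only at node 1) = 1500 + 26.99 = 1527 Ω
  Rp2 = R4 ‖ Rs1 (parallel, both between nodes 0 and 2) = 1/(1/3 + 1/1527) = 2.994 Ω
R_th = 2.994 Ω

Final answer: V_th = 8.504e-06 V, R_th = 2.994 Ω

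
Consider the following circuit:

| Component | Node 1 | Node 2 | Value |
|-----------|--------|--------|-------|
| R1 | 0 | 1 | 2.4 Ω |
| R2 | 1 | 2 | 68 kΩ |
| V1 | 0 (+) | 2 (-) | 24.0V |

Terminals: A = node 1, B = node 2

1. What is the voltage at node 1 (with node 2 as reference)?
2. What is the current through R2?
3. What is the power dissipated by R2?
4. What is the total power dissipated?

Nodal analysis, taking node 2 as the 0 V reference.
Source V1 fixes V_0 = 24 V.
KCL at each unknown node (sum of currents leaving = 0; resistances in Ω):
  Node 1: (V_1 - 24)/2.4 + (V_1 - 0)/68000 = 0
Collecting terms: 0.4167 × V_1 = 10  =>  V_1 = 24 V
Part 1:
  Read off the nodal solution: V_1 = 24 V
Part 2:
  I_R2 = (V_1 - V_2)/R2 = (24 - 0)/68000 = 0.0003529 A
  Magnitude: I_R2 = 0.0003529 A
Part 3:
  I_R2 = (V_1 - V_2)/R2 = (24 - 0)/68000 = 0.0003529 A
  P_R2 = I_R2² × R2 = (0.0003529)² × 68000 = 0.00847 W
Part 4:
  Power in each resistor, P = (ΔV)²/R:
    P_R1 = (24 - 24)²/2.4 = 0.0000002989 W
    P_R2 = (24 - 0)²/68000 = 0.00847 W
  P_total = P_R1 + P_R2 = 0.00847 W

Final answers:
1. V_1 = 24 V
2. I_R2 = 0.0003529 A
3. P_R2 = 0.00847 W
4. P_total = 0.00847 W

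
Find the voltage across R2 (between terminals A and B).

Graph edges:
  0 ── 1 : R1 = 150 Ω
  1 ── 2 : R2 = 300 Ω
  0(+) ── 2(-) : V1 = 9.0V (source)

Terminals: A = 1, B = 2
R1 and R2 are in series across V1 (node 0 → node 1 → node 2), and the output A–B is taken across R2, so this is a voltage divider.
Series current: I = V1/(R1 + R2) = 9/(150 + 300) = 9/450 = 0.02 A
V_R2 = I × R2 = V1 × R2/(R1 + R2) = 9 × 300/450 = 6 V

Final answer: 6 V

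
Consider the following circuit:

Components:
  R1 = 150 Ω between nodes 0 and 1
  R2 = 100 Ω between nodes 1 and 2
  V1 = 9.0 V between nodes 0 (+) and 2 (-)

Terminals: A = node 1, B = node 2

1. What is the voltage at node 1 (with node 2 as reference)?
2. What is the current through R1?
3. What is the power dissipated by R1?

Nodal analysis, taking node 2 as the 0 V reference.
Source V1 fixes V_0 = 9 V.
KCL at each unknown node (sum of currents leaving = 0; resistances in Ω):
  Node 1: (V_1 - 9)/150 + (V_1 - 0)/100 = 0
Collecting terms: 0.01667 × V_1 = 0.06  =>  V_1 = 3.6 V
Part 1:
  Read off the nodal solution: V_1 = 3.6 V
Part 2:
  I_R1 = (V_0 - V_1)/R1 = (9 - 3.6)/150 = 0.036 A
  Magnitude: I_R1 = 0.036 A
Part 3:
  I_R1 = (V_0 - V_1)/R1 = (9 - 3.6)/150 = 0.036 A
  P_R1 = I_R1² × R1 = (0.036)² × 150 = 0.1944 W

Final answers:
1. V_1 = 3.6 V
2. I_R1 = 0.036 A
3. P_R1 = 0.1944 W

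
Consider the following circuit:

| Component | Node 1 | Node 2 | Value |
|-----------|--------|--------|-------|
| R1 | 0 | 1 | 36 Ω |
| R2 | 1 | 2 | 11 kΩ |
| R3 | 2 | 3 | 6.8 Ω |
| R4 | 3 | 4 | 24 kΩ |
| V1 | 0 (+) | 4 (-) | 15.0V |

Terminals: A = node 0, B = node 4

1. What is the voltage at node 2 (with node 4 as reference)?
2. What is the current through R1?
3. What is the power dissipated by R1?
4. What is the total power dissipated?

Nodal analysis, taking node 4 as the 0 V reference.
Source V1 fixes V_0 = 15 V.
KCL at each unknown node (sum of currents leaving = 0; resistances in Ω):
  Node 1: (V_1 - 15)/36 + (V_1 - V_2)/11000 = 0
  Node 2: (V_2 - V_1)/11000 + (V_2 - V_3)/6.8 = 0
  Node 3: (V_3 - V_2)/6.8 + (V_3 - 0)/24000 = 0
Collecting terms (coefficients in siemens):
  0.02787·V_1 - 0.00009091·V_2 = 0.4167
  0.1471·V_2 - 0.00009091·V_1 - 0.1471·V_3 = 0
  0.1471·V_3 - 0.1471·V_2 = 0
Solving these 3 simultaneous equations (Gaussian elimination) gives:
  V_1 = 14.98 V, V_2 = 10.28 V, V_3 = 10.27 V
Part 1:
  Read off the nodal solution: V_2 = 10.28 V
Part 2:
  I_R1 = (V_0 - V_1)/R1 = (15 - 14.98)/36 = 0.000428 A
  Magnitude: I_R1 = 0.000428 A
Part 3:
  I_R1 = (V_0 - V_1)/R1 = (15 - 14.98)/36 = 0.000428 A
  P_R1 = I_R1² × R1 = (0.000428)² × 36 = 0.000006596 W
Part 4:
  Power in each resistor, P = (ΔV)²/R:
    P_R1 = (15 - 14.98)²/36 = 0.000006596 W
    P_R2 = (14.98 - 10.28)²/11000 = 0.002015 W
    P_R3 = (10.28 - 10.27)²/6.8 = 0.000001246 W
    P_R4 = (10.27 - 0)²/24000 = 0.004397 W
  P_total = P_R1 + P_R2 + P_R3 + P_R4 = 0.006421 W

Final answers:
1. V_2 = 10.28 V
2. I_R1 = 0.000428 A
3. P_R1 = 6.596e-06 W
4. P_total = 0.006421 W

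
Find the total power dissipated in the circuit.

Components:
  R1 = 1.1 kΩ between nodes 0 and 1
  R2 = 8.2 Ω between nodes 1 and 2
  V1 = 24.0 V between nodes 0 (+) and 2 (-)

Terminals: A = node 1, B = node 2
Nodal analysis, taking node 2 as the 0 V reference.
Source V1 fixes V_0 = 24 V.
KCL at each unknown node (sum of currents leaving = 0; resistances in Ω):
  Node 1: (V_1 - 24)/1100 + (V_1 - 0)/8.2 = 0
Collecting terms: 0.1229 × V_1 = 0.02182  =>  V_1 = 0.1776 V
Power in each resistor, P = (ΔV)²/R:
  P_R1 = (24 - 0.1776)²/1100 = 0.5159 W
  P_R2 = (0.1776 - 0)²/8.2 = 0.003846 W
P_total = P_R1 + P_R2 = 0.5198 W

Final answer: 0.5198 W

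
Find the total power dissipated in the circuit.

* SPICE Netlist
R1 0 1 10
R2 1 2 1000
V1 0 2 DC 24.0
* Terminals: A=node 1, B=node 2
Nodal analysis, taking node 2 as the 0 V reference.
Source V1 fixes V_0 = 24 V.
KCL at each unknown node (sum of currents leaving = 0; resistances in Ω):
  Node 1: (V_1 - 24)/10 + (V_1 - 0)/1000 = 0
Collecting terms: 0.101 × V_1 = 2.4  =>  V_1 = 23.76 V
Power in each resistor, P = (ΔV)²/R:
  P_R1 = (24 - 23.76)²/10 = 0.005647 W
  P_R2 = (23.76 - 0)²/1000 = 0.5647 W
P_total = P_R1 + P_R2 = 0.5703 W

Final answer: 0.5703 W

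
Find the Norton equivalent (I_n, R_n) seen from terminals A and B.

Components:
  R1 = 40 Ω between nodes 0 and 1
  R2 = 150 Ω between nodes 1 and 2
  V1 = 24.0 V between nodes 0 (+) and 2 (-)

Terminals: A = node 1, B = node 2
Find the Thévenin equivalent first; then I_n = V_th/R_th and R_n = R_th.
Step 1 — V_th is the open-circuit voltage V_A - V_B (nothing connected across the terminals).
Nodal analysis, taking node 2 as the 0 V reference.
Source V1 fixes V_0 = 24 V.
KCL at each unknown node (sum of currents leaving = 0; resistances in Ω):
  Node 1: (V_1 - 24)/40 + (V_1 - 0)/150 = 0
Collecting terms: 0.03167 × V_1 = 0.6  =>  V_1 = 18.95 V
V_th = V_1 - V_2 = 18.95 - 0 = 18.95 V
Step 2 — R_th: zero the source — replace V1 by a short circuit (node 2 merges into node 0) — and find the resistance seen between A (node 1) and B (node 0).
Reduce the network between node 1 (A) and node 0 (B) by series/parallel combination:
  Rp1 = R1 ‖ R2 (parallel, both between nodes 0 and 1) = 1/(1/40 + 1/150) = 31.58 Ω
R_th = 31.58 Ω
I_n = V_th/R_th = 18.95/31.58 = 0.6 A, and R_n = R_th = 31.58 Ω

Final answer: I_n = 0.6 A, R_n = 31.58 Ω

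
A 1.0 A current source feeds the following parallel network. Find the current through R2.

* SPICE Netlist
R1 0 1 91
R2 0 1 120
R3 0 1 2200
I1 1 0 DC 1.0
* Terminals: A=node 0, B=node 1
All resistors sit directly between nodes 0 and 1, so they are in parallel and share one voltage V; the full source current 1 A splits among them.
1/R_par = 1/91 + 1/120 + 1/2200 = 0.01978 S  =>  R_par = 50.56 Ω
V = I × R_par = 1 × 50.56 = 50.56 V
I_R2 = V/R2 = 50.56/120 = 0.4214 A

Final answer: 0.4214 A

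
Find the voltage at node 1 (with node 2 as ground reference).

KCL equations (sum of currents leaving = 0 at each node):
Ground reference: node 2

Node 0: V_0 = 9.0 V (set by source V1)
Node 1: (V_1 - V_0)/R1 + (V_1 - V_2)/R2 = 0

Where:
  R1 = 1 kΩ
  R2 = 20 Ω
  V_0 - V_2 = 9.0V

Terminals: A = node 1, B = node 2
Nodal analysis, taking node 2 as the 0 V reference.
Source V1 fixes V_0 = 9 V.
KCL at each unknown node (sum of currents leaving = 0; resistances in Ω):
  Node 1: (V_1 - 9)/1000 + (V_1 - 0)/20 = 0
Collecting terms: 0.051 × V_1 = 0.009  =>  V_1 = 0.1765 V
The requested potential is V_1 = 0.1765 V.

Final answer: V_1 = 0.1765 V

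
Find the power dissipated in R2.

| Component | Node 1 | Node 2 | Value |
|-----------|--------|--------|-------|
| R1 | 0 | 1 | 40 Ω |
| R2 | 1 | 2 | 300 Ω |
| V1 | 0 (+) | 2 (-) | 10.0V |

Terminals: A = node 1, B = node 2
Nodal analysis, taking node 2 as the 0 V reference.
Source V1 fixes V_0 = 10 V.
KCL at each unknown node (sum of currents leaving = 0; resistances in Ω):
  Node 1: (V_1 - 10)/40 + (V_1 - 0)/300 = 0
Collecting terms: 0.02833 × V_1 = 0.25  =>  V_1 = 8.824 V
I_R2 = (V_1 - V_2)/R2 = (8.824 - 0)/300 = 0.02941 A
P_R2 = I_R2² × R2 = (0.02941)² × 300 = 0.2595 W

Final answer: 0.2595 W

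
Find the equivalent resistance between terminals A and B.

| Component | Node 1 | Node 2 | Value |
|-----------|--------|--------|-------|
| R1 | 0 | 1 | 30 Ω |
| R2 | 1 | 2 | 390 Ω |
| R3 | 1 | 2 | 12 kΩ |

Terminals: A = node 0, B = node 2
Reduce the network between node 0 (A) and node 2 (B) by series/parallel combination:
  Rp1 = R2 ‖ R3 (parallel, both between nodes 1 and 2) = 1/(1/390 + 1/12000) = 377.7 Ω
  Rs1 = R1 + Rp1 (series, joined only at node 1) = 30 + 377.7 = 407.7 Ω
R_eq = 407.7 Ω

Final answer: 407.7 Ω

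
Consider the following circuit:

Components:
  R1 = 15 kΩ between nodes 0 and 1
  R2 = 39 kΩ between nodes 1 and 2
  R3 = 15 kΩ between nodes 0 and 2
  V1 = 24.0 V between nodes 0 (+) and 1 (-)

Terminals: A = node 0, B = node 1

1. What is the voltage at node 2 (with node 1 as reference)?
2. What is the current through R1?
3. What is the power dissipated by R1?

Nodal analysis, taking node 1 as the 0 V reference.
Source V1 fixes V_0 = 24 V.
KCL at each unknown node (sum of currents leaving = 0; resistances in Ω):
  Node 2: (V_2 - 0)/39000 + (V_2 - 24)/15000 = 0
Collecting terms: 0.00009231 × V_2 = 0.0016  =>  V_2 = 17.33 V
Part 1:
  Read off the nodal solution: V_2 = 17.33 V
Part 2:
  I_R1 = (V_0 - V_1)/R1 = (24 - 0)/15000 = 0.0016 A
  Magnitude: I_R1 = 0.0016 A
Part 3:
  I_R1 = (V_0 - V_1)/R1 = (24 - 0)/15000 = 0.0016 A
  P_R1 = I_R1² × R1 = (0.0016)² × 15000 = 0.0384 W

Final answers:
1. V_2 = 17.33 V
2. I_R1 = 0.0016 A
3. P_R1 = 0.0384 W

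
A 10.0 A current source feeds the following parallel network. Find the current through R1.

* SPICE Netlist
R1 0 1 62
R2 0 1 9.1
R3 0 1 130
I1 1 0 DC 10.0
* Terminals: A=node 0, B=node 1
All resistors sit directly between nodes 0 and 1, so they are in parallel and share one voltage V; the full source current 10 A splits among them.
1/R_par = 1/62 + 1/9.1 + 1/130 = 0.1337 S  =>  R_par = 7.479 Ω
V = I × R_par = 10 × 7.479 = 74.79 V
I_R1 = V/R1 = 74.79/62 = 1.206 A

Final answer: 1.206 A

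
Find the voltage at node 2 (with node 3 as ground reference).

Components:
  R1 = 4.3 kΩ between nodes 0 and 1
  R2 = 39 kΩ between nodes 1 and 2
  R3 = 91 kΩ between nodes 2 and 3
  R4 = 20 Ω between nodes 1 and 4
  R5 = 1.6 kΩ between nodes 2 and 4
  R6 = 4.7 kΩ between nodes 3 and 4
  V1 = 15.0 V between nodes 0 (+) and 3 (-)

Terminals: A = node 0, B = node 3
Nodal analysis, taking node 3 as the 0 V reference.
Source V1 fixes V_0 = 15 V.
KCL at each unknown node (sum of currents leaving = 0; resistances in Ω):
  Node 1: (V_1 - 15)/4300 + (V_1 - V_2)/39000 + (V_1 - V_4)/20 = 0
  Node 2: (V_2 - V_1)/39000 + (V_2 - 0)/91000 + (V_2 - V_4)/1600 = 0
  Node 4: (V_4 - V_1)/20 + (V_4 - V_2)/1600 + (V_4 - 0)/4700 = 0
Collecting terms (coefficients in siemens):
  0.05026·V_1 - 0.00002564·V_2 - 0.05·V_4 = 0.003488
  0.0006616·V_2 - 0.00002564·V_1 - 0.000625·V_4 = 0
  0.05084·V_4 - 0.05·V_1 - 0.000625·V_2 = 0
Solving these 3 simultaneous equations (Gaussian elimination) gives:
  V_1 = 7.664 V, V_2 = 7.505 V, V_4 = 7.63 V
The requested potential is V_2 = 7.505 V.

Final answer: V_2 = 7.505 V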